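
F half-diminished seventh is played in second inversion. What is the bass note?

Cb

F half-diminished seventh is F–Ab–Cb–Eb. Second inversion places the fifth in the bass: Cb.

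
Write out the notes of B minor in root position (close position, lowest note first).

Spelling B minor: B–D–F#. In root position the root is bass, giving B, D, F# from the bottom.

B, D, F#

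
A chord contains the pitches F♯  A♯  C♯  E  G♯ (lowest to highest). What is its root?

Reordering F#, A#, C#, E, G# into stacked thirds gives F#–A#–C#–E–G#; the bottom of that stack, F#, is the root.

F#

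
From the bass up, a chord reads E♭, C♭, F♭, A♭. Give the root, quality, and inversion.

Fb major seventh, third inversion

The pitch classes Eb, Cb, Fb, Ab arrange in thirds as Fb–Ab–Cb–Eb: an Fb major seventh chord.
Eb is the seventh of Fb major seventh; seventh in the bass means third inversion (figured bass 4/2).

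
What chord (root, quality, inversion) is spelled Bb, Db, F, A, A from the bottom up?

The distinct note names are Bb, Db, F, A. Stacked in thirds they read Bb–Db–F–A, which is a minor-major seventh chord on Bb.
With the root (Bb) in the bass, the chord is in root position (figured bass 7).

Bb minor-major seventh, root position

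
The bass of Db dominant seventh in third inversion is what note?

In third inversion the seventh is lowest. For Db dominant seventh (Db–F–Ab–Cb) that is Cb.

Cb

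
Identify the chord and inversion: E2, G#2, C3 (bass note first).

The pitch classes E, G#, C arrange in thirds as C–E–G#: a C augmented triad.
E is the third of C augmented; third in the bass means first inversion (figured bass 6).

C augmented, first inversion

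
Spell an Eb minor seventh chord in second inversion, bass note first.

The chord tones are Eb–Gb–Bb–Db. With the fifth (Bb) lowest for second inversion: Bb, Db, Eb, Gb.

Bb, Db, Eb, Gb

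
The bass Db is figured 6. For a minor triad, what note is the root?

The figures 6 mean the third of the chord is in the bass. If Db is the third of a minor triad, the root is Bb (chord tones Bb–Db–F).

Bb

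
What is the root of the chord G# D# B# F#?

G#

G#, D#, B#, F# are the tones of a G# dominant seventh chord (G#–B#–D#–F#), making G# the root.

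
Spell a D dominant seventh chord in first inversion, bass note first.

D dominant seventh is D–F#–A–C. First inversion puts the third (F#) in the bass, with the remaining tones above: F#, A, C, D.

F#, A, C, D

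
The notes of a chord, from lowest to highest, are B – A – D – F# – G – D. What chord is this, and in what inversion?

The pitch classes B, A, D, F#, G arrange in thirds as G–B–D–F#–A: a G major ninth chord.
With the third (B) in the bass, the chord is in first inversion.

G major ninth, first inversion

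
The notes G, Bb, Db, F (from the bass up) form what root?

G

G, Bb, Db, F are the tones of a G half-diminished seventh chord (G–Bb–Db–F), making G the root.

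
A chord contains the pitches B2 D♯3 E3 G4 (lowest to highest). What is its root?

Reordering B, D#, E, G into stacked thirds gives E–G–B–D#; the bottom of that stack, E, is the root.

E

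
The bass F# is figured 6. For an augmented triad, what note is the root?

D

The figures 6 mean the third of the chord is in the bass. If F# is the third of an augmented triad, the root is D (chord tones D–F#–A#).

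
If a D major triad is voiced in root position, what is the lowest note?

D major is D–F#–A. Root position places the root in the bass: D.

D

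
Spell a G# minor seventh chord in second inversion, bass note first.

D#, F#, G#, B

G# minor seventh is G#–B–D#–F#. Second inversion puts the fifth (D#) in the bass, with the remaining tones above: D#, F#, G#, B.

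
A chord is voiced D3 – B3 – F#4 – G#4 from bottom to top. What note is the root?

G#

D, B, F#, G# are the tones of a G# half-diminished seventh chord (G#–B–D–F#), making G# the root.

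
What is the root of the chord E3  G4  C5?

Reordering E, G, C into stacked thirds gives C–E–G; the bottom of that stack, C, is the root.

C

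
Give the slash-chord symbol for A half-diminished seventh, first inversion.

First inversion of A half-diminished seventh has the third (C) in the bass. As a slash chord: Aø7/C.

Aø7/C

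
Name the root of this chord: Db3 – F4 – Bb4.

Bb

Db, F, Bb are the tones of a Bb minor triad (Bb–Db–F), making Bb the root.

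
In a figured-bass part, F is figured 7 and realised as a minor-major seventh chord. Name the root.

F

The figures 7 mean the root of the chord is in the bass. If F is the root of a minor-major seventh chord, the root is F (chord tones F–Ab–C–E).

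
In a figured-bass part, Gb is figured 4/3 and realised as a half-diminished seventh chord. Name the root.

The figures 4/3 mean the fifth of the chord is in the bass. If Gb is the fifth of a half-diminished seventh chord, the root is C (chord tones C–Eb–Gb–Bb).

C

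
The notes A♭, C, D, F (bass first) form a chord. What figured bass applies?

4/3

The notes Ab, C, D, F stack in thirds as D–F–Ab–C — a D half-diminished seventh chord. The bass Ab is the fifth, so this is second inversion: figured 4/3.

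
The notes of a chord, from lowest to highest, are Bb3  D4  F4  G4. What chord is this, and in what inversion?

Reducing to letter names: Bb, D, F, G. These stack in thirds as G–Bb–D–F — a G minor seventh chord.
The lowest note is Bb, the third of the chord, so this is first inversion (figured bass 6/5).

G minor seventh, first inversion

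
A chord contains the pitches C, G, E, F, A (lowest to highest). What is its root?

F

Reordering C, G, E, F, A into stacked thirds gives F–A–C–E–G; the bottom of that stack, F, is the root.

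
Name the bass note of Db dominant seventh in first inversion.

F

Db dominant seventh is Db–F–Ab–Cb. First inversion places the third in the bass: F.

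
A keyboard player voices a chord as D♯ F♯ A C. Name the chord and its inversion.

The distinct note names are D#, F#, A, C. Stacked in thirds they read D#–F#–A–C, which is a diminished seventh chord on D#.
The lowest note is D#, the root of the chord, so this is root position (figured bass 7).

D# diminished seventh, root position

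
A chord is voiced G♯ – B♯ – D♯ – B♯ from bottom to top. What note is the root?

Reordering G#, B#, D# into stacked thirds gives G#–B#–D#; the bottom of that stack, G#, is the root.

G#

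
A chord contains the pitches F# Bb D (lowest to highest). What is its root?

Bb

Reordering F#, Bb, D into stacked thirds gives Bb–D–F#; the bottom of that stack, Bb, is the root.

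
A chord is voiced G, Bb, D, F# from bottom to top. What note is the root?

G

Reordering G, Bb, D, F# into stacked thirds gives G–Bb–D–F#; the bottom of that stack, G, is the root.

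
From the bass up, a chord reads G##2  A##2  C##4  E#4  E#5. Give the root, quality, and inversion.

A## half-diminished seventh, third inversion

The pitch classes G##, A##, C##, E# arrange in thirds as A##–C##–E#–G##: an A## half-diminished seventh chord.
G## is the seventh of A## half-diminished seventh; seventh in the bass means third inversion (figured bass 4/2).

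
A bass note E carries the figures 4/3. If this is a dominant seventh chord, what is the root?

A

The figures 4/3 mean the fifth of the chord is in the bass. If E is the fifth of a dominant seventh chord, the root is A (chord tones A–C#–E–G).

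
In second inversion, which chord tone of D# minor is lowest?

The fifth of D# minor (D#–F#–A#) is A#; that is the bass in second inversion.

A#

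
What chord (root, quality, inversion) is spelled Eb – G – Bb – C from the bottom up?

The pitch classes Eb, G, Bb, C arrange in thirds as C–Eb–G–Bb: a C minor seventh chord.
With the third (Eb) in the bass, the chord is in first inversion (figured bass 6/5).

C minor seventh, first inversion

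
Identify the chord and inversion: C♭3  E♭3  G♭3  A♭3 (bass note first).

Ab minor seventh, first inversion

Reducing to letter names: Cb, Eb, Gb, Ab. These stack in thirds as Ab–Cb–Eb–Gb — an Ab minor seventh chord.
The lowest note is Cb, the third of the chord, so this is first inversion (figured bass 6/5).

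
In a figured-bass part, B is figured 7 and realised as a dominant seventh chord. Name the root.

The figures 7 mean the root of the chord is in the bass. If B is the root of a dominant seventh chord, the root is B (chord tones B–D#–F#–A).

B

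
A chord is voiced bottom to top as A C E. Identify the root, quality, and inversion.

The pitch classes A, C, E arrange in thirds as A–C–E: an A minor triad.
The lowest note is A, the root of the chord, so this is root position (figured bass 5/3).

A minor, root position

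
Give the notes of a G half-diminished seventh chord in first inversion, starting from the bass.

Bb, Db, F, G

G half-diminished seventh is G–Bb–Db–F. First inversion puts the third (Bb) in the bass, with the remaining tones above: Bb, Db, F, G.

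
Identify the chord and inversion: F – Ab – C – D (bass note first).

Reducing to letter names: F, Ab, C, D. These stack in thirds as D–F–Ab–C — a D half-diminished seventh chord.
The lowest note is F, the third of the chord, so this is first inversion (figured bass 6/5).

D half-diminished seventh, first inversion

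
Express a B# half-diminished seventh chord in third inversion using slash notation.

B#ø7/A#

Third inversion of B# half-diminished seventh has the seventh (A#) in the bass. As a slash chord: B#ø7/A#.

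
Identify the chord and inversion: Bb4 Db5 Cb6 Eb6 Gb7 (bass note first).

The distinct note names are Bb, Db, Cb, Eb, Gb. Stacked in thirds they read Cb–Eb–Gb–Bb–Db, which is a major ninth chord on Cb.
Bb is the seventh of Cb major ninth; seventh in the bass means third inversion.

Cb major ninth, third inversion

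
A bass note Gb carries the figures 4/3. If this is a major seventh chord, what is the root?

Cb

The figures 4/3 mean the fifth of the chord is in the bass. If Gb is the fifth of a major seventh chord, the root is Cb (chord tones Cb–Eb–Gb–Bb).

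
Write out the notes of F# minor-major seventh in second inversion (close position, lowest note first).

Spelling F# minor-major seventh: F#–A–C#–E#. In second inversion the fifth is bass, giving C#, E#, F#, A from the bottom.

C#, E#, F#, A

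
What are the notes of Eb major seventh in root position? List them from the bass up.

Eb, G, Bb, D

The chord tones are Eb–G–Bb–D. With the root (Eb) lowest for root position: Eb, G, Bb, D.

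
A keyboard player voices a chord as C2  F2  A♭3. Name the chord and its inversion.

F minor, second inversion

The pitch classes C, F, Ab arrange in thirds as F–Ab–C: an F minor triad.
C is the fifth of F minor; fifth in the bass means second inversion (figured bass 6/4).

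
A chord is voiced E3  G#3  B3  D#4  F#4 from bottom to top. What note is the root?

E

E, G#, B, D#, F# are the tones of an E major ninth chord (E–G#–B–D#–F#), making E the root.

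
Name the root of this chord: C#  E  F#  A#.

Reordering C#, E, F#, A# into stacked thirds gives F#–A#–C#–E; the bottom of that stack, F#, is the root.

F#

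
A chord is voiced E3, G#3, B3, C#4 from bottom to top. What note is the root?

The distinct letter names are E, G#, B, C#. Arranged as a stack of thirds they read C#–E–G#–B, so C# is the root (a C# minor seventh chord).

C#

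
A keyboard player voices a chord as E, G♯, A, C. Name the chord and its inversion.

A minor-major seventh, second inversion

The pitch classes E, G#, A, C arrange in thirds as A–C–E–G#: an A minor-major seventh chord.
With the fifth (E) in the bass, the chord is in second inversion (figured bass 4/3).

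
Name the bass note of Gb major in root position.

The root of Gb major (Gb–Bb–Db) is Gb; that is the bass in root position.

Gb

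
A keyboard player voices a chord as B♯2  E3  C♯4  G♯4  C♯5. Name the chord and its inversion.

The pitch classes B#, E, C#, G# arrange in thirds as C#–E–G#–B#: a C# minor-major seventh chord.
With the seventh (B#) in the bass, the chord is in third inversion (figured bass 4/2).

C# minor-major seventh, third inversion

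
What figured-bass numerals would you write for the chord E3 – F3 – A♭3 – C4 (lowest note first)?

The notes E, F, Ab, C stack in thirds as F–Ab–C–E — an F minor-major seventh chord. The bass E is the seventh, so this is third inversion: figured 4/2.

4/2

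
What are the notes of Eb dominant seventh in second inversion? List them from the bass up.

Eb dominant seventh is Eb–G–Bb–Db. Second inversion puts the fifth (Bb) in the bass, with the remaining tones above: Bb, Db, Eb, G.

Bb, Db, Eb, G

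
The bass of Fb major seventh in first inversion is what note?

In first inversion the third is lowest. For Fb major seventh (Fb–Ab–Cb–Eb) that is Ab.

Ab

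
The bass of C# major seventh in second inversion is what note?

In second inversion the fifth is lowest. For C# major seventh (C#–E#–G#–B#) that is G#.

G#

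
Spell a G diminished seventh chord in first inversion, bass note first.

Bb, Db, Fb, G

The chord tones are G–Bb–Db–Fb. With the third (Bb) lowest for first inversion: Bb, Db, Fb, G.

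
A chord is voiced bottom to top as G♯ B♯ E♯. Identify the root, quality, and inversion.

The pitch classes G#, B#, E# arrange in thirds as E#–G#–B#: an E# minor triad.
The lowest note is G#, the third of the chord, so this is first inversion (figured bass 6).

E# minor, first inversion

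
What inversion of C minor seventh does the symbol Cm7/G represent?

Cm7/G means C minor seventh with G in the bass. G is the fifth of C minor seventh (C–Eb–G–Bb), so this is second inversion.

second inversion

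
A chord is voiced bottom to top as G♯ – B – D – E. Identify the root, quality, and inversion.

E dominant seventh, first inversion

The distinct note names are G#, B, D, E. Stacked in thirds they read E–G#–B–D, which is a dominant seventh chord on E.
The lowest note is G#, the third of the chord, so this is first inversion (figured bass 6/5).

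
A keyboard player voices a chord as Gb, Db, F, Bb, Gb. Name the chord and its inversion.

Reducing to letter names: Gb, Db, F, Bb. These stack in thirds as Gb–Bb–Db–F — a Gb major seventh chord.
The lowest note is Gb, the root of the chord, so this is root position (figured bass 7).

Gb major seventh, root position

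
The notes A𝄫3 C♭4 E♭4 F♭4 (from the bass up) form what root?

Fb

The distinct letter names are Abb, Cb, Eb, Fb. Arranged as a stack of thirds they read Fb–Abb–Cb–Eb, so Fb is the root (an Fb minor-major seventh chord).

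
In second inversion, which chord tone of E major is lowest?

B

The fifth of E major (E–G#–B) is B; that is the bass in second inversion.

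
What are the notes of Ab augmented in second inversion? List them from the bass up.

The chord tones are Ab–C–E. With the fifth (E) lowest for second inversion: E, Ab, C.

E, Ab, C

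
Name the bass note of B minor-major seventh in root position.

In root position the root is lowest. For B minor-major seventh (B–D–F#–A#) that is B.

B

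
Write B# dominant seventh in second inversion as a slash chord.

B#7/F##

Second inversion of B# dominant seventh has the fifth (F##) in the bass. As a slash chord: B#7/F##.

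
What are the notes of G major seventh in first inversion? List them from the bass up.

Spelling G major seventh: G–B–D–F#. In first inversion the third is bass, giving B, D, F#, G from the bottom.

B, D, F#, G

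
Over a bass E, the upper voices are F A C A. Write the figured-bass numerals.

The notes E, F, A, C stack in thirds as F–A–C–E — an F major seventh chord. The bass E is the seventh, so this is third inversion: figured 4/2.

4/2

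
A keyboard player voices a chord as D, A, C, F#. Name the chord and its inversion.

The distinct note names are D, A, C, F#. Stacked in thirds they read D–F#–A–C, which is a dominant seventh chord on D.
D is the root of D dominant seventh; root in the bass means root position (figured bass 7).

D dominant seventh, root position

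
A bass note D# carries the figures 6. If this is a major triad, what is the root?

B

The figures 6 mean the third of the chord is in the bass. If D# is the third of a major triad, the root is B (chord tones B–D#–F#).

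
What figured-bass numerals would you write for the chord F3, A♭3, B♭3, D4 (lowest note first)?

The notes F, Ab, Bb, D stack in thirds as Bb–D–F–Ab — a Bb dominant seventh chord. The bass F is the fifth, so this is second inversion: figured 4/3.

4/3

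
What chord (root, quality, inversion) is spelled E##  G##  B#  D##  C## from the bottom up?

C## dominant ninth, first inversion

Reducing to letter names: E##, G##, B#, D##, C##. These stack in thirds as C##–E##–G##–B#–D## — a C## dominant ninth chord.
With the third (E##) in the bass, the chord is in first inversion.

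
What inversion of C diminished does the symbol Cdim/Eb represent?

Cdim/Eb means C diminished with Eb in the bass. Eb is the third of C diminished (C–Eb–Gb), so this is first inversion.

first inversion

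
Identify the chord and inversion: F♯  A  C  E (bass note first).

The pitch classes F#, A, C, E arrange in thirds as F#–A–C–E: an F# half-diminished seventh chord.
With the root (F#) in the bass, the chord is in root position (figured bass 7).

F# half-diminished seventh, root position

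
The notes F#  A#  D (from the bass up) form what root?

Reordering F#, A#, D into stacked thirds gives D–F#–A#; the bottom of that stack, D, is the root.

D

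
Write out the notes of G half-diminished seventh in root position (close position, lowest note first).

G half-diminished seventh is G–Bb–Db–F. Root position puts the root (G) in the bass, with the remaining tones above: G, Bb, Db, F.

G, Bb, Db, F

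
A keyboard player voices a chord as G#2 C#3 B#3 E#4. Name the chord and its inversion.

Reducing to letter names: G#, C#, B#, E#. These stack in thirds as C#–E#–G#–B# — a C# major seventh chord.
The lowest note is G#, the fifth of the chord, so this is second inversion (figured bass 4/3).

C# major seventh, second inversion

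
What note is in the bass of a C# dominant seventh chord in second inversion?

C# dominant seventh is C#–E#–G#–B. Second inversion places the fifth in the bass: G#.

G#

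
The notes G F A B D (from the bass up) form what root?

Reordering G, F, A, B, D into stacked thirds gives G–B–D–F–A; the bottom of that stack, G, is the root.

G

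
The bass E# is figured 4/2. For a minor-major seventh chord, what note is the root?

The figures 4/2 mean the seventh of the chord is in the bass. If E# is the seventh of a minor-major seventh chord, the root is F# (chord tones F#–A–C#–E#).

F#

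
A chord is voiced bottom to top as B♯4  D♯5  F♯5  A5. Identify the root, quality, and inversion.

B# diminished seventh, root position

The pitch classes B#, D#, F#, A arrange in thirds as B#–D#–F#–A: a B# diminished seventh chord.
With the root (B#) in the bass, the chord is in root position (figured bass 7).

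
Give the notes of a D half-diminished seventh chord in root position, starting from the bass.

D, F, Ab, C

D half-diminished seventh is D–F–Ab–C. Root position puts the root (D) in the bass, with the remaining tones above: D, F, Ab, C.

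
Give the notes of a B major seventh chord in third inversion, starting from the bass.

B major seventh is B–D#–F#–A#. Third inversion puts the seventh (A#) in the bass, with the remaining tones above: A#, B, D#, F#.

A#, B, D#, F#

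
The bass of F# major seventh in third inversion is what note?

F# major seventh is F#–A#–C#–E#. Third inversion places the seventh in the bass: E#.

E#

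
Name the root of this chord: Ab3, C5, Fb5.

Fb

Ab, C, Fb are the tones of an Fb augmented triad (Fb–Ab–C), making Fb the root.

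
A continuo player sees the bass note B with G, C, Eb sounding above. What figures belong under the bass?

4/2

The notes B, G, C, Eb stack in thirds as C–Eb–G–B — a C minor-major seventh chord. The bass B is the seventh, so this is third inversion: figured 4/2.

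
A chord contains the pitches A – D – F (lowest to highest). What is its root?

D

The distinct letter names are A, D, F. Arranged as a stack of thirds they read D–F–A, so D is the root (a D minor triad).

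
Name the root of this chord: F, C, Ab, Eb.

The distinct letter names are F, C, Ab, Eb. Arranged as a stack of thirds they read F–Ab–C–Eb, so F is the root (an F minor seventh chord).

F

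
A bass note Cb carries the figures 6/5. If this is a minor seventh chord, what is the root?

The figures 6/5 mean the third of the chord is in the bass. If Cb is the third of a minor seventh chord, the root is Ab (chord tones Ab–Cb–Eb–Gb).

Ab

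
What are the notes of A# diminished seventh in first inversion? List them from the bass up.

Spelling A# diminished seventh: A#–C#–E–G. In first inversion the third is bass, giving C#, E, G, A# from the bottom.

C#, E, G, A#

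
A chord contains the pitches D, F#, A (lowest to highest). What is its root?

D

Reordering D, F#, A into stacked thirds gives D–F#–A; the bottom of that stack, D, is the root.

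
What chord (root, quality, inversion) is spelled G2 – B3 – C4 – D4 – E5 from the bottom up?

C major ninth, second inversion

The pitch classes G, B, C, D, E arrange in thirds as C–E–G–B–D: a C major ninth chord.
The lowest note is G, the fifth of the chord, so this is second inversion.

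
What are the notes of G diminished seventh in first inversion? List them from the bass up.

Bb, Db, Fb, G

The chord tones are G–Bb–Db–Fb. With the third (Bb) lowest for first inversion: Bb, Db, Fb, G.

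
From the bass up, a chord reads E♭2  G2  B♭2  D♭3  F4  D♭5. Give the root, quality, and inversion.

Eb dominant ninth, root position

Reducing to letter names: Eb, G, Bb, Db, F. These stack in thirds as Eb–G–Bb–Db–F — an Eb dominant ninth chord.
Eb is the root of Eb dominant ninth; root in the bass means root position.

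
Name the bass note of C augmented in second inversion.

In second inversion the fifth is lowest. For C augmented (C–E–G#) that is G#.

G#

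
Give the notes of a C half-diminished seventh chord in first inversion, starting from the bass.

Eb, Gb, Bb, C

The chord tones are C–Eb–Gb–Bb. With the third (Eb) lowest for first inversion: Eb, Gb, Bb, C.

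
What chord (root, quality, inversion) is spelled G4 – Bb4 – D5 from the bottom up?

G minor, root position

The distinct note names are G, Bb, D. Stacked in thirds they read G–Bb–D, which is a minor triad on G.
The lowest note is G, the root of the chord, so this is root position (figured bass 5/3).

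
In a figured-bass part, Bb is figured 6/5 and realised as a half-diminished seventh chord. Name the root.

The figures 6/5 mean the third of the chord is in the bass. If Bb is the third of a half-diminished seventh chord, the root is G (chord tones G–Bb–Db–F).

G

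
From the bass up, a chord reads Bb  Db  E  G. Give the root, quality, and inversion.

Reducing to letter names: Bb, Db, E, G. These stack in thirds as E–G–Bb–Db — an E diminished seventh chord.
Bb is the fifth of E diminished seventh; fifth in the bass means second inversion (figured bass 4/3).

E diminished seventh, second inversion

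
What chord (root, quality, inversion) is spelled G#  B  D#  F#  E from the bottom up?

Reducing to letter names: G#, B, D#, F#, E. These stack in thirds as E–G#–B–D#–F# — an E major ninth chord.
G# is the third of E major ninth; third in the bass means first inversion.

E major ninth, first inversion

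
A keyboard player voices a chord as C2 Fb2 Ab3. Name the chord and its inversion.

Reducing to letter names: C, Fb, Ab. These stack in thirds as Fb–Ab–C — an Fb augmented triad.
With the fifth (C) in the bass, the chord is in second inversion (figured bass 6/4).

Fb augmented, second inversion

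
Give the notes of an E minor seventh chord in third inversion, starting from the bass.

The chord tones are E–G–B–D. With the seventh (D) lowest for third inversion: D, E, G, B.

D, E, G, B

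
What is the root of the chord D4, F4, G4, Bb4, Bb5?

G

The distinct letter names are D, F, G, Bb. Arranged as a stack of thirds they read G–Bb–D–F, so G is the root (a G minor seventh chord).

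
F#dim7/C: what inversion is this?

F#dim7/C means F# diminished seventh with C in the bass. C is the fifth of F# diminished seventh (F#–A–C–Eb), so this is second inversion.

second inversion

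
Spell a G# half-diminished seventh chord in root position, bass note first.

G#, B, D, F#

Spelling G# half-diminished seventh: G#–B–D–F#. In root position the root is bass, giving G#, B, D, F# from the bottom.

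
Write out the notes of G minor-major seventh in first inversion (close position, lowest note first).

G minor-major seventh is G–Bb–D–F#. First inversion puts the third (Bb) in the bass, with the remaining tones above: Bb, D, F#, G.

Bb, D, F#, G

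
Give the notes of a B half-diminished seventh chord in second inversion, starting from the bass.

B half-diminished seventh is B–D–F–A. Second inversion puts the fifth (F) in the bass, with the remaining tones above: F, A, B, D.

F, A, B, D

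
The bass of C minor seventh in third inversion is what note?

Bb

C minor seventh is C–Eb–G–Bb. Third inversion places the seventh in the bass: Bb.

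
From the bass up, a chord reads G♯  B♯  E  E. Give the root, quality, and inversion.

The pitch classes G#, B#, E arrange in thirds as E–G#–B#: an E augmented triad.
With the third (G#) in the bass, the chord is in first inversion (figured bass 6).

E augmented, first inversion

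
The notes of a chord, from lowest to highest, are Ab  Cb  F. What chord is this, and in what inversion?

The distinct note names are Ab, Cb, F. Stacked in thirds they read F–Ab–Cb, which is a diminished triad on F.
The lowest note is Ab, the third of the chord, so this is first inversion (figured bass 6).

F diminished, first inversion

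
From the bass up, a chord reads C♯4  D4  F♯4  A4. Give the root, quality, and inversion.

Reducing to letter names: C#, D, F#, A. These stack in thirds as D–F#–A–C# — a D major seventh chord.
C# is the seventh of D major seventh; seventh in the bass means third inversion (figured bass 4/2).

D major seventh, third inversion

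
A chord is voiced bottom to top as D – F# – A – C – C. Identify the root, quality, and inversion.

D dominant seventh, root position

Reducing to letter names: D, F#, A, C. These stack in thirds as D–F#–A–C — a D dominant seventh chord.
With the root (D) in the bass, the chord is in root position (figured bass 7).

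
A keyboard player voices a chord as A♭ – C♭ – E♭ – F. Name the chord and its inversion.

The distinct note names are Ab, Cb, Eb, F. Stacked in thirds they read F–Ab–Cb–Eb, which is a half-diminished seventh chord on F.
Ab is the third of F half-diminished seventh; third in the bass means first inversion (figured bass 6/5).

F half-diminished seventh, first inversion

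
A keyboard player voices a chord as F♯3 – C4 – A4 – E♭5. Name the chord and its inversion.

F# diminished seventh, root position

The distinct note names are F#, C, A, Eb. Stacked in thirds they read F#–A–C–Eb, which is a diminished seventh chord on F#.
With the root (F#) in the bass, the chord is in root position (figured bass 7).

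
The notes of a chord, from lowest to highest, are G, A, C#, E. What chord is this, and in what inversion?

A dominant seventh, third inversion

Reducing to letter names: G, A, C#, E. These stack in thirds as A–C#–E–G — an A dominant seventh chord.
G is the seventh of A dominant seventh; seventh in the bass means third inversion (figured bass 4/2).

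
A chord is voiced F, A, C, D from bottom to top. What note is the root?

The distinct letter names are F, A, C, D. Arranged as a stack of thirds they read D–F–A–C, so D is the root (a D minor seventh chord).

D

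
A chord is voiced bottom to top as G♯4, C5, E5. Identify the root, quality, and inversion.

C augmented, second inversion

Reducing to letter names: G#, C, E. These stack in thirds as C–E–G# — a C augmented triad.
The lowest note is G#, the fifth of the chord, so this is second inversion (figured bass 6/4).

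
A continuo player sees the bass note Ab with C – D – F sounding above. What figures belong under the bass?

The notes Ab, C, D, F stack in thirds as D–F–Ab–C — a D half-diminished seventh chord. The bass Ab is the fifth, so this is second inversion: figured 4/3.

4/3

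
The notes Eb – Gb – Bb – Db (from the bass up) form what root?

Eb

Reordering Eb, Gb, Bb, Db into stacked thirds gives Eb–Gb–Bb–Db; the bottom of that stack, Eb, is the root.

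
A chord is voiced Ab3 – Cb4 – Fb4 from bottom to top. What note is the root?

Fb

Ab, Cb, Fb are the tones of an Fb major triad (Fb–Ab–Cb), making Fb the root.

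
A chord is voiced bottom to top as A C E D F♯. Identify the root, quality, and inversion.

The pitch classes A, C, E, D, F# arrange in thirds as D–F#–A–C–E: a D dominant ninth chord.
The lowest note is A, the fifth of the chord, so this is second inversion.

D dominant ninth, second inversion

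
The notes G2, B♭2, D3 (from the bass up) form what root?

G, Bb, D are the tones of a G minor triad (G–Bb–D), making G the root.

G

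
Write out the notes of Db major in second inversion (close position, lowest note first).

Ab, Db, F

Spelling Db major: Db–F–Ab. In second inversion the fifth is bass, giving Ab, Db, F from the bottom.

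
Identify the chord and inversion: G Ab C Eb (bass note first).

The distinct note names are G, Ab, C, Eb. Stacked in thirds they read Ab–C–Eb–G, which is a major seventh chord on Ab.
G is the seventh of Ab major seventh; seventh in the bass means third inversion (figured bass 4/2).

Ab major seventh, third inversion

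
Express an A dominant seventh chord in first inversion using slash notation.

First inversion of A dominant seventh has the third (C#) in the bass. As a slash chord: A7/C#.

A7/C#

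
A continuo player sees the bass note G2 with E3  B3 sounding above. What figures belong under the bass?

6

The notes G, E, B stack in thirds as E–G–B — an E minor triad. The bass G is the third, so this is first inversion: figured 6.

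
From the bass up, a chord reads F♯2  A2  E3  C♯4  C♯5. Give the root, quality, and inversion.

The pitch classes F#, A, E, C# arrange in thirds as F#–A–C#–E: an F# minor seventh chord.
F# is the root of F# minor seventh; root in the bass means root position (figured bass 7).

F# minor seventh, root position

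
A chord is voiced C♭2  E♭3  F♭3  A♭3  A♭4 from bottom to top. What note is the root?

Reordering Cb, Eb, Fb, Ab into stacked thirds gives Fb–Ab–Cb–Eb; the bottom of that stack, Fb, is the root.

Fb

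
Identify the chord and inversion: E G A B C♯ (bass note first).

The pitch classes E, G, A, B, C# arrange in thirds as A–C#–E–G–B: an A dominant ninth chord.
With the fifth (E) in the bass, the chord is in second inversion.

A dominant ninth, second inversion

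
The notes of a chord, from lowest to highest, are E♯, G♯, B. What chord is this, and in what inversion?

The distinct note names are E#, G#, B. Stacked in thirds they read E#–G#–B, which is a diminished triad on E#.
With the root (E#) in the bass, the chord is in root position (figured bass 5/3).

E# diminished, root position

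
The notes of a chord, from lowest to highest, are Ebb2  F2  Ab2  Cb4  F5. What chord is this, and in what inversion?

Reducing to letter names: Ebb, F, Ab, Cb. These stack in thirds as F–Ab–Cb–Ebb — an F diminished seventh chord.
With the seventh (Ebb) in the bass, the chord is in third inversion (figured bass 4/2).

F diminished seventh, third inversion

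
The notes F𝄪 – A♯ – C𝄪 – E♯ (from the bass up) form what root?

F##, A#, C##, E# are the tones of an F## minor seventh chord (F##–A#–C##–E#), making F## the root.

F##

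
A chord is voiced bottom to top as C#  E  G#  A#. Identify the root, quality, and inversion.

A# half-diminished seventh, first inversion

The pitch classes C#, E, G#, A# arrange in thirds as A#–C#–E–G#: an A# half-diminished seventh chord.
With the third (C#) in the bass, the chord is in first inversion (figured bass 6/5).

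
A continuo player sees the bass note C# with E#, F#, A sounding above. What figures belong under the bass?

4/3

The notes C#, E#, F#, A stack in thirds as F#–A–C#–E# — an F# minor-major seventh chord. The bass C# is the fifth, so this is second inversion: figured 4/3.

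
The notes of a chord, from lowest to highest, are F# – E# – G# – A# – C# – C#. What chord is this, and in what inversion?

F# major ninth, root position

The distinct note names are F#, E#, G#, A#, C#. Stacked in thirds they read F#–A#–C#–E#–G#, which is a major ninth chord on F#.
The lowest note is F#, the root of the chord, so this is root position.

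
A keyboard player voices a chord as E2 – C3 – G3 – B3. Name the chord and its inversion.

C major seventh, first inversion

The distinct note names are E, C, G, B. Stacked in thirds they read C–E–G–B, which is a major seventh chord on C.
The lowest note is E, the third of the chord, so this is first inversion (figured bass 6/5).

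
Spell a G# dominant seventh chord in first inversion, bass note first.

B#, D#, F#, G#

The chord tones are G#–B#–D#–F#. With the third (B#) lowest for first inversion: B#, D#, F#, G#.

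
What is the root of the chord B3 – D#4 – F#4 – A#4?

B

B, D#, F#, A# are the tones of a B major seventh chord (B–D#–F#–A#), making B the root.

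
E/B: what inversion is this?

second inversion

E/B means E major with B in the bass. B is the fifth of E major (E–G#–B), so this is second inversion.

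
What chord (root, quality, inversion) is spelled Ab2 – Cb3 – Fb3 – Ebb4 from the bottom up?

The distinct note names are Ab, Cb, Fb, Ebb. Stacked in thirds they read Fb–Ab–Cb–Ebb, which is a dominant seventh chord on Fb.
The lowest note is Ab, the third of the chord, so this is first inversion (figured bass 6/5).

Fb dominant seventh, first inversion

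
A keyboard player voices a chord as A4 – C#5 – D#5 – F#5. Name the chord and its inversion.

D# half-diminished seventh, second inversion

The pitch classes A, C#, D#, F# arrange in thirds as D#–F#–A–C#: a D# half-diminished seventh chord.
A is the fifth of D# half-diminished seventh; fifth in the bass means second inversion (figured bass 4/3).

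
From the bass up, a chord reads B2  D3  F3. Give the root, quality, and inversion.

The pitch classes B, D, F arrange in thirds as B–D–F: a B diminished triad.
B is the root of B diminished; root in the bass means root position (figured bass 5/3).

B diminished, root position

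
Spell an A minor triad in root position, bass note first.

The chord tones are A–C–E. With the root (A) lowest for root position: A, C, E.

A, C, E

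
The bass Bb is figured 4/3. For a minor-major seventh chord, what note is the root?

The figures 4/3 mean the fifth of the chord is in the bass. If Bb is the fifth of a minor-major seventh chord, the root is Eb (chord tones Eb–Gb–Bb–D).

Eb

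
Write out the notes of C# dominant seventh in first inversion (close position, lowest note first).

E#, G#, B, C#

The chord tones are C#–E#–G#–B. With the third (E#) lowest for first inversion: E#, G#, B, C#.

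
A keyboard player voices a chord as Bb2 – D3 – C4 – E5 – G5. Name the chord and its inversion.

The pitch classes Bb, D, C, E, G arrange in thirds as C–E–G–Bb–D: a C dominant ninth chord.
The lowest note is Bb, the seventh of the chord, so this is third inversion.

C dominant ninth, third inversion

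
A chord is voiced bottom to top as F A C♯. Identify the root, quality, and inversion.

F augmented, root position

The pitch classes F, A, C# arrange in thirds as F–A–C#: an F augmented triad.
With the root (F) in the bass, the chord is in root position (figured bass 5/3).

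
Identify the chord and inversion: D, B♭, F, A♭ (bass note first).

The pitch classes D, Bb, F, Ab arrange in thirds as Bb–D–F–Ab: a Bb dominant seventh chord.
With the third (D) in the bass, the chord is in first inversion (figured bass 6/5).

Bb dominant seventh, first inversion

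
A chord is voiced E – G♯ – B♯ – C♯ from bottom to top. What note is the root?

The distinct letter names are E, G#, B#, C#. Arranged as a stack of thirds they read C#–E–G#–B#, so C# is the root (a C# minor-major seventh chord).

C#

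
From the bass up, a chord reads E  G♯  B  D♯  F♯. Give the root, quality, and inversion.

The distinct note names are E, G#, B, D#, F#. Stacked in thirds they read E–G#–B–D#–F#, which is a major ninth chord on E.
The lowest note is E, the root of the chord, so this is root position.

E major ninth, root position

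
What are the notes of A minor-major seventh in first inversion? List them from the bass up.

C, E, G#, A

Spelling A minor-major seventh: A–C–E–G#. In first inversion the third is bass, giving C, E, G#, A from the bottom.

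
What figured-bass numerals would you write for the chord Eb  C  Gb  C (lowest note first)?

The notes Eb, C, Gb stack in thirds as C–Eb–Gb — a C diminished triad. The bass Eb is the third, so this is first inversion: figured 6.

6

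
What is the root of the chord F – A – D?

D

The distinct letter names are F, A, D. Arranged as a stack of thirds they read D–F–A, so D is the root (a D minor triad).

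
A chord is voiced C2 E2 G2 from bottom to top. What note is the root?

C

Reordering C, E, G into stacked thirds gives C–E–G; the bottom of that stack, C, is the root.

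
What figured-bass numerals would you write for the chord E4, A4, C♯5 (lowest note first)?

The notes E, A, C# stack in thirds as A–C#–E — an A major triad. The bass E is the fifth, so this is second inversion: figured 6/4.

6/4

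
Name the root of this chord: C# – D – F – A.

D

The distinct letter names are C#, D, F, A. Arranged as a stack of thirds they read D–F–A–C#, so D is the root (a D minor-major seventh chord).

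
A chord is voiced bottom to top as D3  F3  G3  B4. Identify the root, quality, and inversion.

G dominant seventh, second inversion

The distinct note names are D, F, G, B. Stacked in thirds they read G–B–D–F, which is a dominant seventh chord on G.
The lowest note is D, the fifth of the chord, so this is second inversion (figured bass 4/3).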